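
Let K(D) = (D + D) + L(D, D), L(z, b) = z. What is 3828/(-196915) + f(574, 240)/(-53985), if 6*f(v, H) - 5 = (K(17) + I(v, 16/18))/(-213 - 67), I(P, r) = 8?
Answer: -7720972387/396870367600 ≈ -0.019455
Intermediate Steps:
K(D) = 3*D (K(D) = (D + D) + D = 2*D + D = 3*D)
f(v, H) = 447/560 (f(v, H) = 5/6 + ((3*17 + 8)/(-213 - 67))/6 = 5/6 + ((51 + 8)/(-280))/6 = 5/6 + (59*(-1/280))/6 = 5/6 + (1/6)*(-59/280) = 5/6 - 59/1680 = 447/560)
3828/(-196915) + f(574, 240)/(-53985) = 3828/(-196915) + (447/560)/(-53985) = 3828*(-1/196915) + (447/560)*(-1/53985) = -3828/196915 - 149/10077200 = -7720972387/396870367600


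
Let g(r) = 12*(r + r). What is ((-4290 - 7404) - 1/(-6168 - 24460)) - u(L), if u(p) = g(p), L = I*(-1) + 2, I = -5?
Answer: -363309335/30628 ≈ -11862.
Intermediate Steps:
g(r) = 24*r (g(r) = 12*(2*r) = 24*r)
L = 7 (L = -5*(-1) + 2 = 5 + 2 = 7)
u(p) = 24*p
((-4290 - 7404) - 1/(-6168 - 24460)) - u(L) = ((-4290 - 7404) - 1/(-6168 - 24460)) - 24*7 = (-11694 - 1/(-30628)) - 1*168 = (-11694 - 1*(-1/30628)) - 168 = (-11694 + 1/30628) - 168 = -358163831/30628 - 168 = -363309335/30628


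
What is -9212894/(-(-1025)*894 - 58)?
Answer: -4606447/458146 ≈ -10.055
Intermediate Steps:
-9212894/(-(-1025)*894 - 58) = -9212894/(-1025*(-894) - 58) = -9212894/(916350 - 58) = -9212894/916292 = -9212894*1/916292 = -4606447/458146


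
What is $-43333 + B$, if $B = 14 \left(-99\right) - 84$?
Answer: $-44803$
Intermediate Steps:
$B = -1470$ ($B = -1386 - 84 = -1470$)
$-43333 + B = -43333 - 1470 = -44803$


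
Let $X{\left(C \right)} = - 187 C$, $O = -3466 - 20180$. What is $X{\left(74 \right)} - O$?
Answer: $9808$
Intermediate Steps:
$O = -23646$
$X{\left(74 \right)} - O = \left(-187\right) 74 - -23646 = -13838 + 23646 = 9808$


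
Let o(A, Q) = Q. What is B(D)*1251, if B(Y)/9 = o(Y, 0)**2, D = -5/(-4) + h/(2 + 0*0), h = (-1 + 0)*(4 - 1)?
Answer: 0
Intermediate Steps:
h = -3 (h = -1*3 = -3)
D = -1/4 (D = -5/(-4) - 3/(2 + 0*0) = -5*(-1/4) - 3/(2 + 0) = 5/4 - 3/2 = -1/4 ≈ -0.25000)
B(Y) = 0 (B(Y) = 9*0**2 = 9*0 = 0)
B(D)*1251 = 0*1251 = 0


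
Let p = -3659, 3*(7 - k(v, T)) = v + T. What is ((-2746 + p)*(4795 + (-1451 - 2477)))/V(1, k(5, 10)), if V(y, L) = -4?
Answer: 5553135/4 ≈ 1.3883e+6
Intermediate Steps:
k(v, T) = 7 - T/3 - v/3 (k(v, T) = 7 - (v + T)/3 = 7 - (T + v)/3 = 7 + (-T/3 - v/3) = 7 - T/3 - v/3)
((-2746 + p)*(4795 + (-1451 - 2477)))/V(1, k(5, 10)) = ((-2746 - 3659)*(4795 + (-1451 - 2477)))/(-4) = -6405*(4795 - 3928)*(-¼) = -6405*867*(-¼) = -5553135*(-¼) = 5553135/4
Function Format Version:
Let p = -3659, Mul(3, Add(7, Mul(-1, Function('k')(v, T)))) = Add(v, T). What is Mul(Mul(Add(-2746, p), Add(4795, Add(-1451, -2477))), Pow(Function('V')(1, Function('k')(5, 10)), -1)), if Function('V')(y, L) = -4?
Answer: Rational(5553135, 4) ≈ 1.3883e+6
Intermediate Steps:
Function('k')(v, T) = Add(7, Mul(Rational(-1, 3), T), Mul(Rational(-1, 3), v)) (Function('k')(v, T) = Add(7, Mul(Rational(-1, 3), Add(v, T))) = Add(7, Mul(Rational(-1, 3), Add(T, v))) = Add(7, Add(Mul(Rational(-1, 3), T), Mul(Rational(-1, 3), v))) = Add(7, Mul(Rational(-1, 3), T), Mul(Rational(-1, 3), v)))
Mul(Mul(Add(-2746, p), Add(4795, Add(-1451, -2477))), Pow(Function('V')(1, Function('k')(5, 10)), -1)) = Mul(Mul(Add(-2746, -3659), Add(4795, Add(-1451, -2477))), Pow(-4, -1)) = Mul(Mul(-6405, Add(4795, -3928)), Rational(-1, 4)) = Mul(Mul(-6405, 867), Rational(-1, 4)) = Mul(-5553135, Rational(-1, 4)) = Rational(5553135, 4)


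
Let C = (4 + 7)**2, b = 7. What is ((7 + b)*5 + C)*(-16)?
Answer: -3056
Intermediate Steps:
C = 121 (C = 11**2 = 121)
((7 + b)*5 + C)*(-16) = ((7 + 7)*5 + 121)*(-16) = (14*5 + 121)*(-16) = (70 + 121)*(-16) = 191*(-16) = -3056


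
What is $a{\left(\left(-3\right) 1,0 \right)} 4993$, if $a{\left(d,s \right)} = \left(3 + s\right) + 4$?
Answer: $34951$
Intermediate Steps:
$a{\left(d,s \right)} = 7 + s$
$a{\left(\left(-3\right) 1,0 \right)} 4993 = \left(7 + 0\right) 4993 = 7 \cdot 4993 = 34951$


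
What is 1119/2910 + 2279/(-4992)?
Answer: -174307/2421120 ≈ -0.071994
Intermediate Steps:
1119/2910 + 2279/(-4992) = 1119*(1/2910) + 2279*(-1/4992) = 373/970 - 2279/4992 = -174307/2421120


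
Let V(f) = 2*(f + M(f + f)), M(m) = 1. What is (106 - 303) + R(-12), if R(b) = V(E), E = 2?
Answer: -191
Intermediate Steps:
V(f) = 2 + 2*f (V(f) = 2*(f + 1) = 2*(1 + f) = 2 + 2*f)
R(b) = 6 (R(b) = 2 + 2*2 = 2 + 4 = 6)
(106 - 303) + R(-12) = (106 - 303) + 6 = -197 + 6 = -191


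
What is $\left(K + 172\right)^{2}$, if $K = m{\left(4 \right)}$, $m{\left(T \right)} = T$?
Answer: $30976$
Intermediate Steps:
$K = 4$
$\left(K + 172\right)^{2} = \left(4 + 172\right)^{2} = 176^{2} = 30976$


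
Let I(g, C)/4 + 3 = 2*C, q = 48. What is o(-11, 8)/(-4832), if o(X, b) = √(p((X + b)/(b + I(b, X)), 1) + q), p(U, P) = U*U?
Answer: -√406281/444544 ≈ -0.0014338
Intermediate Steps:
I(g, C) = -12 + 8*C (I(g, C) = -12 + 4*(2*C) = -12 + 8*C)
p(U, P) = U²
o(X, b) = √(48 + (X + b)²/(-12 + b + 8*X)²) (o(X, b) = √(((X + b)/(b + (-12 + 8*X)))² + 48) = √(((X + b)/(-12 + b + 8*X))² + 48) = √((X + b)²/(-12 + b + 8*X)² + 48) = √(48 + (X + b)²/(-12 + b + 8*X)²))
o(-11, 8)/(-4832) = √(48 + (-11 + 8)²/(-12 + 8 + 8*(-11))²)/(-4832) = √(48 + (-3)²/(-12 + 8 - 88)²)*(-1/4832) = √(48 + 9/(-92)²)*(-1/4832) = √(48 + 9*(1/8464))*(-1/4832) = √(48 + 9/8464)*(-1/4832) = √(406281/8464)*(-1/4832) = (√406281/92)*(-1/4832) = -√406281/444544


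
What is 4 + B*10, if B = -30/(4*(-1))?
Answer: 79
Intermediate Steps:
B = 15/2 (B = -30/(-4) = -30*(-¼) = 15/2 ≈ 7.5000)
4 + B*10 = 4 + (15/2)*10 = 4 + 75 = 79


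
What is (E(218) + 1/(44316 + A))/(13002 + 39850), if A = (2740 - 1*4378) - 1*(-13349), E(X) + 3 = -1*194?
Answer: -5518659/1480569502 ≈ -0.0037274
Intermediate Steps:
E(X) = -197 (E(X) = -3 - 1*194 = -3 - 194 = -197)
A = 11711 (A = (2740 - 4378) + 13349 = -1638 + 13349 = 11711)
(E(218) + 1/(44316 + A))/(13002 + 39850) = (-197 + 1/(44316 + 11711))/(13002 + 39850) = (-197 + 1/56027)/52852 = (-197 + 1/56027)*(1/52852) = -11037318/56027*1/52852 = -5518659/1480569502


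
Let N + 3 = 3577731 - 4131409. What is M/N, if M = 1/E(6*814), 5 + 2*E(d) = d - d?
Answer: 2/2768405 ≈ 7.2244e-7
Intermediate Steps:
E(d) = -5/2 (E(d) = -5/2 + (d - d)/2 = -5/2 + (½)*0 = -5/2 + 0 = -5/2)
M = -⅖ (M = 1/(-5/2) = -⅖ ≈ -0.40000)
N = -553681 (N = -3 + (3577731 - 4131409) = -3 - 553678 = -553681)
M/N = -⅖/(-553681) = -⅖*(-1/553681) = 2/2768405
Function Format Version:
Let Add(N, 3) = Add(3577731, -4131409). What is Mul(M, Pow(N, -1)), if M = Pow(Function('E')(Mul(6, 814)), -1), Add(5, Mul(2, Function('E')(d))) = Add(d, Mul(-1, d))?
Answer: Rational(2, 2768405) ≈ 7.2244e-7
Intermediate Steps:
Function('E')(d) = Rational(-5, 2) (Function('E')(d) = Add(Rational(-5, 2), Mul(Rational(1, 2), Add(d, Mul(-1, d)))) = Add(Rational(-5, 2), Mul(Rational(1, 2), 0)) = Add(Rational(-5, 2), 0) = Rational(-5, 2))
M = Rational(-2, 5) (M = Pow(Rational(-5, 2), -1) = Rational(-2, 5) ≈ -0.40000)
N = -553681 (N = Add(-3, Add(3577731, -4131409)) = Add(-3, -553678) = -553681)
Mul(M, Pow(N, -1)) = Mul(Rational(-2, 5), Pow(-553681, -1)) = Mul(Rational(-2, 5), Rational(-1, 553681)) = Rational(2, 2768405)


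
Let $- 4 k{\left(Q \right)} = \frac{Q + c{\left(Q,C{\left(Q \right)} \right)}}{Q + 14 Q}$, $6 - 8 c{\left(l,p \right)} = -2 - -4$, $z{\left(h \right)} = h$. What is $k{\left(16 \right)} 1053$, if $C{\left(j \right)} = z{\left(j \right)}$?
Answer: $- \frac{11583}{640} \approx -18.098$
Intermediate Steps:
$C{\left(j \right)} = j$
$c{\left(l,p \right)} = \frac{1}{2}$ ($c{\left(l,p \right)} = \frac{3}{4} - \frac{-2 - -4}{8} = \frac{3}{4} - \frac{-2 + 4}{8} = \frac{3}{4} - \frac{1}{4} = \frac{1}{2}$)
$k{\left(Q \right)} = - \frac{\frac{1}{2} + Q}{60 Q}$ ($k{\left(Q \right)} = - \frac{\left(Q + \frac{1}{2}\right) \frac{1}{Q + 14 Q}}{4} = - \frac{\left(\frac{1}{2} + Q\right) \frac{1}{15 Q}}{4} = - \frac{\frac{1}{15} \frac{1}{Q} \left(\frac{1}{2} + Q\right)}{4} = - \frac{\frac{1}{2} + Q}{60 Q}$)
$k{\left(16 \right)} 1053 = \frac{-1 - 32}{120 \cdot 16} \cdot 1053 = \frac{1}{120} \cdot \frac{1}{16} \left(-1 - 32\right) 1053 = \frac{1}{120} \cdot \frac{1}{16} \left(-33\right) 1053 = \left(- \frac{11}{640}\right) 1053 = - \frac{11583}{640}$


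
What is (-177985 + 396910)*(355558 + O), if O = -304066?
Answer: 11272886100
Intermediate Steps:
(-177985 + 396910)*(355558 + O) = (-177985 + 396910)*(355558 - 304066) = 218925*51492 = 11272886100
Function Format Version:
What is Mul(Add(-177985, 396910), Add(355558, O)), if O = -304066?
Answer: 11272886100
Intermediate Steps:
Mul(Add(-177985, 396910), Add(355558, O)) = Mul(Add(-177985, 396910), Add(355558, -304066)) = Mul(218925, 51492) = 11272886100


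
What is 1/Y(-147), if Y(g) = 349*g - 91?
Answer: -1/51394 ≈ -1.9458e-5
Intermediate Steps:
Y(g) = -91 + 349*g
1/Y(-147) = 1/(-91 + 349*(-147)) = 1/(-91 - 51303) = 1/(-51394) = -1/51394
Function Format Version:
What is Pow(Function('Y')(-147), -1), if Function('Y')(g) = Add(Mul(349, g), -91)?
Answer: Rational(-1, 51394) ≈ -1.9458e-5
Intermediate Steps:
Function('Y')(g) = Add(-91, Mul(349, g))
Pow(Function('Y')(-147), -1) = Pow(Add(-91, Mul(349, -147)), -1) = Pow(Add(-91, -51303), -1) = Pow(-51394, -1) = Rational(-1, 51394)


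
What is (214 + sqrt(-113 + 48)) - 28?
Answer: 186 + I*sqrt(65) ≈ 186.0 + 8.0623*I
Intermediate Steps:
(214 + sqrt(-113 + 48)) - 28 = (214 + sqrt(-65)) - 28 = (214 + I*sqrt(65)) - 28 = 186 + I*sqrt(65)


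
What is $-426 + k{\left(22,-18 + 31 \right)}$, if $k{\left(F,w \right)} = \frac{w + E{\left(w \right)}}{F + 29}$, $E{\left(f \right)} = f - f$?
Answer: $- \frac{21713}{51} \approx -425.75$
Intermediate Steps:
$E{\left(f \right)} = 0$
$k{\left(F,w \right)} = \frac{w}{29 + F}$ ($k{\left(F,w \right)} = \frac{w + 0}{F + 29} = \frac{w}{29 + F}$)
$-426 + k{\left(22,-18 + 31 \right)} = -426 + \frac{-18 + 31}{29 + 22} = -426 + \frac{13}{51} = - \frac{21713}{51}$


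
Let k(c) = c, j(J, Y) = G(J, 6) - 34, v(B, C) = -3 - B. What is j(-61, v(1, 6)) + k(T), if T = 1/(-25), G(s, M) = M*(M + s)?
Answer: -9101/25 ≈ -364.04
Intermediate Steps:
j(J, Y) = 2 + 6*J (j(J, Y) = 6*(6 + J) - 34 = (36 + 6*J) - 34 = 2 + 6*J)
T = -1/25 ≈ -0.040000
j(-61, v(1, 6)) + k(T) = (2 + 6*(-61)) - 1/25 = (2 - 366) - 1/25 = -364 - 1/25 = -9101/25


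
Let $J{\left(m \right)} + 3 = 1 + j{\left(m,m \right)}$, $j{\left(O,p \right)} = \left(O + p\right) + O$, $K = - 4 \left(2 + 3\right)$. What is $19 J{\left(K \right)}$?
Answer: $-1178$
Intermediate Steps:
$K = -20$ ($K = \left(-4\right) 5 = -20$)
$j{\left(O,p \right)} = p + 2 O$
$J{\left(m \right)} = -2 + 3 m$ ($J{\left(m \right)} = -3 + \left(1 + \left(m + 2 m\right)\right) = -3 + \left(1 + 3 m\right) = -2 + 3 m$)
$19 J{\left(K \right)} = 19 \left(-2 + 3 \left(-20\right)\right) = 19 \left(-2 - 60\right) = 19 \left(-62\right) = -1178$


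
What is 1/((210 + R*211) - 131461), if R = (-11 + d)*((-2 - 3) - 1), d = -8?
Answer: -1/107197 ≈ -9.3286e-6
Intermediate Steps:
R = 114 (R = (-11 - 8)*((-2 - 3) - 1) = -19*(-5 - 1) = -19*(-6) = 114)
1/((210 + R*211) - 131461) = 1/((210 + 114*211) - 131461) = 1/((210 + 24054) - 131461) = 1/(24264 - 131461) = 1/(-107197) = -1/107197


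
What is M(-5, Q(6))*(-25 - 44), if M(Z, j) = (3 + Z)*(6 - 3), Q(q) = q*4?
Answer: 414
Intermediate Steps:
Q(q) = 4*q
M(Z, j) = 9 + 3*Z (M(Z, j) = (3 + Z)*3 = 9 + 3*Z)
M(-5, Q(6))*(-25 - 44) = (9 + 3*(-5))*(-25 - 44) = (9 - 15)*(-69) = -6*(-69) = 414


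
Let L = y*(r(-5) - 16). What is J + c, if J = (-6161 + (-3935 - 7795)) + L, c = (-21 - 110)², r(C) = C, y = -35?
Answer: 5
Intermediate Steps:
c = 17161 (c = (-131)² = 17161)
L = 735 (L = -35*(-5 - 16) = -35*(-21) = 735)
J = -17156 (J = (-6161 + (-3935 - 7795)) + 735 = (-6161 - 11730) + 735 = -17891 + 735 = -17156)
J + c = -17156 + 17161 = 5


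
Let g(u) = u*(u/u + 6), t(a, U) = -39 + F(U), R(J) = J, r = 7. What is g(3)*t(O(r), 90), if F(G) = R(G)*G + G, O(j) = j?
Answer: 171171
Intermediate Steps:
F(G) = G + G² (F(G) = G*G + G = G² + G = G + G²)
t(a, U) = -39 + U*(1 + U)
g(u) = 7*u (g(u) = u*(1 + 6) = u*7 = 7*u)
g(3)*t(O(r), 90) = (7*3)*(-39 + 90*(1 + 90)) = 21*(-39 + 90*91) = 21*(-39 + 8190) = 21*8151 = 171171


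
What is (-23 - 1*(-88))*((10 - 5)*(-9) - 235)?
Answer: -18200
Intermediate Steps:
(-23 - 1*(-88))*((10 - 5)*(-9) - 235) = (-23 + 88)*(5*(-9) - 235) = 65*(-45 - 235) = 65*(-280) = -18200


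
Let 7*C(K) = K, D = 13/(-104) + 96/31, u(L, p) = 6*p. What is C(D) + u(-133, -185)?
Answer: -1926223/1736 ≈ -1109.6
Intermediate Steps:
D = 737/248 (D = 13*(-1/104) + 96*(1/31) = -⅛ + 96/31 = 737/248 ≈ 2.9718)
C(K) = K/7
C(D) + u(-133, -185) = (⅐)*(737/248) + 6*(-185) = 737/1736 - 1110 = -1926223/1736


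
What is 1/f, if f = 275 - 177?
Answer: 1/98 ≈ 0.010204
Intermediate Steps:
f = 98
1/f = 1/98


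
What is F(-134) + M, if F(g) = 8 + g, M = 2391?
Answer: 2265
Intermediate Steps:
F(-134) + M = (8 - 134) + 2391 = -126 + 2391 = 2265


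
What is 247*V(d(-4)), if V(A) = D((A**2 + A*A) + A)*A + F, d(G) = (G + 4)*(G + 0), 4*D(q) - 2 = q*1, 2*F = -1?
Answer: -247/2 ≈ -123.50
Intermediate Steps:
F = -1/2 (F = (1/2)*(-1) = -1/2 ≈ -0.50000)
D(q) = 1/2 + q/4 (D(q) = 1/2 + (q*1)/4 = 1/2 + q/4)
d(G) = G*(4 + G) (d(G) = (4 + G)*G = G*(4 + G))
V(A) = -1/2 + A*(1/2 + A**2/2 + A/4) (V(A) = (1/2 + ((A**2 + A*A) + A)/4)*A - 1/2 = (1/2 + ((A**2 + A**2) + A)/4)*A - 1/2 = (1/2 + (2*A**2 + A)/4)*A - 1/2 = (1/2 + (A + 2*A**2)/4)*A - 1/2 = (1/2 + (A**2/2 + A/4))*A - 1/2 = (1/2 + A**2/2 + A/4)*A - 1/2 = A*(1/2 + A**2/2 + A/4) - 1/2 = -1/2 + A*(1/2 + A**2/2 + A/4))
247*V(d(-4)) = 247*(-1/2 + (-4*(4 - 4))*(2 + (-4*(4 - 4))*(1 + 2*(-4*(4 - 4))))/4) = 247*(-1/2 + (-4*0)*(2 + (-4*0)*(1 + 2*(-4*0)))/4) = 247*(-1/2 + (1/4)*0*(2 + 0*(1 + 2*0))) = 247*(-1/2 + (1/4)*0*(2 + 0*(1 + 0))) = 247*(-1/2 + (1/4)*0*(2 + 0*1)) = 247*(-1/2 + (1/4)*0*(2 + 0)) = 247*(-1/2 + (1/4)*0*2) = 247*(-1/2 + 0) = 247*(-1/2) = -247/2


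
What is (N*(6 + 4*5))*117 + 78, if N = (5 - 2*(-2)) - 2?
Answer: 21372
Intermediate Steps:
N = 7 (N = (5 + 4) - 2 = 9 - 2 = 7)
(N*(6 + 4*5))*117 + 78 = (7*(6 + 4*5))*117 + 78 = (7*(6 + 20))*117 + 78 = (7*26)*117 + 78 = 182*117 + 78 = 21294 + 78 = 21372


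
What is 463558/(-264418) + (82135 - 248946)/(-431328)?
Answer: -77918857013/57025443552 ≈ -1.3664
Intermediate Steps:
463558/(-264418) + (82135 - 248946)/(-431328) = 463558*(-1/264418) - 166811*(-1/431328) = -231779/132209 + 166811/431328 = -77918857013/57025443552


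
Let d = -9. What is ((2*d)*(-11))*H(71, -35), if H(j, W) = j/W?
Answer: -14058/35 ≈ -401.66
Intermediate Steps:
((2*d)*(-11))*H(71, -35) = ((2*(-9))*(-11))*(71/(-35)) = (-18*(-11))*(71*(-1/35)) = 198*(-71/35) = -14058/35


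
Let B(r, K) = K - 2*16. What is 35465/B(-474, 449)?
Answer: 35465/417 ≈ 85.048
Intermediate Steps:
B(r, K) = -32 + K (B(r, K) = K - 32 = -32 + K)
35465/B(-474, 449) = 35465/(-32 + 449) = 35465/417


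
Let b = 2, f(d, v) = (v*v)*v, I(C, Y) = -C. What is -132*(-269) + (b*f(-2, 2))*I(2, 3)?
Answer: 35476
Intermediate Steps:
f(d, v) = v³ (f(d, v) = v²*v = v³)
-132*(-269) + (b*f(-2, 2))*I(2, 3) = -132*(-269) + (2*2³)*(-1*2) = 35508 + (2*8)*(-2) = 35508 + 16*(-2) = 35508 - 32 = 35476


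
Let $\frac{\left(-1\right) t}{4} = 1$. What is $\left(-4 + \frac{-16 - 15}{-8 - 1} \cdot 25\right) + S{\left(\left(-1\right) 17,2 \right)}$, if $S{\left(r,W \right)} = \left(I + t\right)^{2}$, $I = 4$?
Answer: $\frac{739}{9} \approx 82.111$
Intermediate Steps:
$t = -4$ ($t = \left(-4\right) 1 = -4$)
$S{\left(r,W \right)} = 0$ ($S{\left(r,W \right)} = \left(4 - 4\right)^{2} = 0^{2} = 0$)
$\left(-4 + \frac{-16 - 15}{-8 - 1} \cdot 25\right) + S{\left(\left(-1\right) 17,2 \right)} = \left(-4 + \frac{-16 - 15}{-8 - 1} \cdot 25\right) + 0 = \left(-4 + - \frac{31}{-9} \cdot 25\right) + 0 = \left(-4 + \left(-31\right) \left(- \frac{1}{9}\right) 25\right) + 0 = \left(-4 + \frac{31}{9} \cdot 25\right) + 0 = \left(-4 + \frac{775}{9}\right) + 0 = \frac{739}{9} + 0 = \frac{739}{9}$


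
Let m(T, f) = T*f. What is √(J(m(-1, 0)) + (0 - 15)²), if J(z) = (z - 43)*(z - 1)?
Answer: 2*√67 ≈ 16.371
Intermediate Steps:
J(z) = (-1 + z)*(-43 + z) (J(z) = (-43 + z)*(-1 + z) = (-1 + z)*(-43 + z))
√(J(m(-1, 0)) + (0 - 15)²) = √((43 + (-1*0)² - (-44)*0) + (0 - 15)²) = √((43 + 0² - 44*0) + (-15)²) = √((43 + 0 + 0) + 225) = √(43 + 225) = √268 = 2*√67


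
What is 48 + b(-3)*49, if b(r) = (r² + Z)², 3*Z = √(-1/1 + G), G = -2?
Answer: 12002/3 + 294*I*√3 ≈ 4000.7 + 509.22*I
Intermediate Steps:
Z = I*√3/3 (Z = √(-1/1 - 2)/3 = √(-1*1 - 2)/3 = √(-1 - 2)/3 = √(-3)/3 = (I*√3)/3 = I*√3/3 ≈ 0.57735*I)
b(r) = (r² + I*√3/3)²
48 + b(-3)*49 = 48 + ((3*(-3)² + I*√3)²/9)*49 = 48 + ((3*9 + I*√3)²/9)*49 = 48 + ((27 + I*√3)²/9)*49 = 48 + 49*(27 + I*√3)²/9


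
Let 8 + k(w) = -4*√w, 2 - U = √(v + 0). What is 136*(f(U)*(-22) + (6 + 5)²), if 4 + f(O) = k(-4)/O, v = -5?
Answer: 1496*(-16 + 19*√5 + 54*I)/(√5 + 2*I) ≈ 27796.0 + 11266.0*I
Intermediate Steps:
U = 2 - I*√5 (U = 2 - √(-5 + 0) = 2 - √(-5) = 2 - I*√5 ≈ 2.0 - 2.2361*I)
k(w) = -8 - 4*√w
f(O) = -4 + (-8 - 8*I)/O
136*(f(U)*(-22) + (6 + 5)²) = 136*((4*(-2 - (2 - I*√5) - 2*I)/(2 - I*√5))*(-22) + (6 + 5)²) = 136*((4*(-2 + (-2 + I*√5) - 2*I)/(2 - I*√5))*(-22) + 11²) = 136*((4*(-4 - 2*I + I*√5)/(2 - I*√5))*(-22) + 121) = 136*(-88*(-4 - 2*I + I*√5)/(2 - I*√5) + 121) = 136*(121 - 88*(-4 - 2*I + I*√5)/(2 - I*√5)) = 16456 - 11968*(-4 - 2*I + I*√5)/(2 - I*√5)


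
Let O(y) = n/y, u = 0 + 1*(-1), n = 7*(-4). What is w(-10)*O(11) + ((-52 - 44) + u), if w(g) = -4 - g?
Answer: -1235/11 ≈ -112.27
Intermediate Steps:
n = -28
u = -1 (u = 0 - 1 = -1)
O(y) = -28/y
w(-10)*O(11) + ((-52 - 44) + u) = (-4 - 1*(-10))*(-28/11) + ((-52 - 44) - 1) = (-4 + 10)*(-28*1/11) + (-96 - 1) = 6*(-28/11) - 97 = -168/11 - 97 = -1235/11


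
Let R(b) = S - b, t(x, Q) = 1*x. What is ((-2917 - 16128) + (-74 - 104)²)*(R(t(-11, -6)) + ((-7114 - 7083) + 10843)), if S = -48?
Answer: -42858849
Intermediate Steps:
t(x, Q) = x
R(b) = -48 - b
((-2917 - 16128) + (-74 - 104)²)*(R(t(-11, -6)) + ((-7114 - 7083) + 10843)) = ((-2917 - 16128) + (-74 - 104)²)*((-48 - 1*(-11)) + ((-7114 - 7083) + 10843)) = (-19045 + (-178)²)*((-48 + 11) + (-14197 + 10843)) = (-19045 + 31684)*(-37 - 3354) = 12639*(-3391) = -42858849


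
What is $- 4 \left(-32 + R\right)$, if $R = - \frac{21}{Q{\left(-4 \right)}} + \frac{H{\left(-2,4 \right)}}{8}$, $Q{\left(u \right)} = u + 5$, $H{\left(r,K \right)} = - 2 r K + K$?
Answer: $202$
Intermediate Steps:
$H{\left(r,K \right)} = K - 2 K r$ ($H{\left(r,K \right)} = - 2 K r + K = K - 2 K r$)
$Q{\left(u \right)} = 5 + u$
$R = - \frac{37}{2}$ ($R = - \frac{21}{5 - 4} + \frac{4 \left(1 - -4\right)}{8} = - \frac{21}{1} + 4 \left(1 + 4\right) \frac{1}{8} = \left(-21\right) 1 + 4 \cdot 5 \cdot \frac{1}{8} = -21 + 20 \cdot \frac{1}{8} = -21 + \frac{5}{2} = - \frac{37}{2} \approx -18.5$)
$- 4 \left(-32 + R\right) = - 4 \left(-32 - \frac{37}{2}\right) = \left(-4\right) \left(- \frac{101}{2}\right) = 202$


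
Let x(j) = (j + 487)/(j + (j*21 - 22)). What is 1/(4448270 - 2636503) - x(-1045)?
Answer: -505471487/20846191102 ≈ -0.024248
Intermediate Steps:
x(j) = (487 + j)/(-22 + 22*j) (x(j) = (487 + j)/(j + (21*j - 22)) = (487 + j)/(j + (-22 + 21*j)) = (487 + j)/(-22 + 22*j))
1/(4448270 - 2636503) - x(-1045) = 1/(4448270 - 2636503) - (487 - 1045)/(22*(-1 - 1045)) = 1/1811767 - (-558)/(22*(-1046)) = 1/1811767 - (-1)*(-558)/(22*1046) = 1/1811767 - 1*279/11506 = 1/1811767 - 279/11506 = -505471487/20846191102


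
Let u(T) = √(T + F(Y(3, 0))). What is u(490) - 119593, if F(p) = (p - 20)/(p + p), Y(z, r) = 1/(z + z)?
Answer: -119593 + √1722/2 ≈ -1.1957e+5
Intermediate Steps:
Y(z, r) = 1/(2*z)
F(p) = (-20 + p)/(2*p) (F(p) = (-20 + p)/((2*p)) = (-20 + p)*(1/(2*p)) = (-20 + p)/(2*p))
u(T) = √(-119/2 + T) (u(T) = √(T + (-20 + (½)/3)/(2*(((½)/3)))) = √(T + (-20 + (½)*(⅓))/(2*(((½)*(⅓))))) = √(T + (-20 + ⅙)/(2*(⅙))) = √(T + (½)*6*(-119/6)) = √(T - 119/2) = √(-119/2 + T))
u(490) - 119593 = √(-238 + 4*490)/2 - 119593 = √(-238 + 1960)/2 - 119593 = √1722/2 - 119593 = -119593 + √1722/2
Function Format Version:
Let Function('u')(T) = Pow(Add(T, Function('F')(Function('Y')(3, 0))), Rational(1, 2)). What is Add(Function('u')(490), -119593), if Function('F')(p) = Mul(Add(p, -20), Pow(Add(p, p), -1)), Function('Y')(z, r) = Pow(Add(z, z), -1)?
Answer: Add(-119593, Mul(Rational(1, 2), Pow(1722, Rational(1, 2)))) ≈ -1.1957e+5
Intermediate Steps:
Function('Y')(z, r) = Mul(Rational(1, 2), Pow(z, -1)) (Function('Y')(z, r) = Pow(Mul(2, z), -1) = Mul(Rational(1, 2), Pow(z, -1)))
Function('F')(p) = Mul(Rational(1, 2), Pow(p, -1), Add(-20, p)) (Function('F')(p) = Mul(Add(-20, p), Pow(Mul(2, p), -1)) = Mul(Add(-20, p), Mul(Rational(1, 2), Pow(p, -1))) = Mul(Rational(1, 2), Pow(p, -1), Add(-20, p)))
Function('u')(T) = Pow(Add(Rational(-119, 2), T), Rational(1, 2)) (Function('u')(T) = Pow(Add(T, Mul(Rational(1, 2), Pow(Mul(Rational(1, 2), Pow(3, -1)), -1), Add(-20, Mul(Rational(1, 2), Pow(3, -1))))), Rational(1, 2)) = Pow(Add(T, Mul(Rational(1, 2), Pow(Mul(Rational(1, 2), Rational(1, 3)), -1), Add(-20, Mul(Rational(1, 2), Rational(1, 3))))), Rational(1, 2)) = Pow(Add(T, Mul(Rational(1, 2), Pow(Rational(1, 6), -1), Add(-20, Rational(1, 6)))), Rational(1, 2)) = Pow(Add(T, Mul(Rational(1, 2), 6, Rational(-119, 6))), Rational(1, 2)) = Pow(Add(T, Rational(-119, 2)), Rational(1, 2)) = Pow(Add(Rational(-119, 2), T), Rational(1, 2)))
Add(Function('u')(490), -119593) = Add(Mul(Rational(1, 2), Pow(Add(-238, Mul(4, 490)), Rational(1, 2))), -119593) = Add(Mul(Rational(1, 2), Pow(Add(-238, 1960), Rational(1, 2))), -119593) = Add(Mul(Rational(1, 2), Pow(1722, Rational(1, 2))), -119593) = Add(-119593, Mul(Rational(1, 2), Pow(1722, Rational(1, 2))))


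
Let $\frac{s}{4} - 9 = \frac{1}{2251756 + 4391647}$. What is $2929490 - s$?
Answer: $\frac{19461543491958}{6643403} \approx 2.9295 \cdot 10^{6}$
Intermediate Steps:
$s = \frac{239162512}{6643403}$ ($s = 36 + \frac{4}{2251756 + 4391647} = 36 + \frac{4}{6643403} = \frac{239162512}{6643403} \approx 36.0$)
$2929490 - s = 2929490 - \frac{239162512}{6643403} = \frac{19461543491958}{6643403}$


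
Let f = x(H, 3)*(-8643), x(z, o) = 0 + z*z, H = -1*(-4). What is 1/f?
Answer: -1/138288 ≈ -7.2313e-6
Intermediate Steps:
H = 4
x(z, o) = z² (x(z, o) = 0 + z² = z²)
f = -138288 (f = 4²*(-8643) = 16*(-8643) = -138288)
1/f = 1/(-138288) = -1/138288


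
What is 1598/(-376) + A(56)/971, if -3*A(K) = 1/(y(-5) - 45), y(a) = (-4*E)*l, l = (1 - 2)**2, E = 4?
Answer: -3020777/710772 ≈ -4.2500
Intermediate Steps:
l = 1 (l = (-1)**2 = 1)
y(a) = -16 (y(a) = -4*4*1 = -16*1 = -16)
A(K) = 1/183 (A(K) = -1/(3*(-16 - 45)) = -1/3/(-61) = -1/3*(-1/61) = 1/183)
1598/(-376) + A(56)/971 = 1598/(-376) + (1/183)/971 = 1598*(-1/376) + (1/183)*(1/971) = -17/4 + 1/177693 = -3020777/710772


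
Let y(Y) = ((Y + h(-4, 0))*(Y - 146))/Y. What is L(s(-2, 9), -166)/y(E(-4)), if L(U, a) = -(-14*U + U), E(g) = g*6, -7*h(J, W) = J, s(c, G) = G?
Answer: -2457/3485 ≈ -0.70502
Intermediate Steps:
h(J, W) = -J/7
E(g) = 6*g
y(Y) = (-146 + Y)*(4/7 + Y)/Y (y(Y) = ((Y - ⅐*(-4))*(Y - 146))/Y = ((Y + 4/7)*(-146 + Y))/Y = ((4/7 + Y)*(-146 + Y))/Y = ((-146 + Y)*(4/7 + Y))/Y = (-146 + Y)*(4/7 + Y)/Y)
L(U, a) = 13*U (L(U, a) = -(-13)*U = 13*U)
L(s(-2, 9), -166)/y(E(-4)) = (13*9)/(-1018/7 + 6*(-4) - 584/(7*(6*(-4)))) = 117/(-1018/7 - 24 - 584/7/(-24)) = 117/(-1018/7 - 24 - 584/7*(-1/24)) = 117/(-1018/7 - 24 + 73/21) = 117/(-3485/21) = 117*(-21/3485) = -2457/3485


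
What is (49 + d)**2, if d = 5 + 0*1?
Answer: 2916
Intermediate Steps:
d = 5 (d = 5 + 0 = 5)
(49 + d)**2 = (49 + 5)**2 = 54**2 = 2916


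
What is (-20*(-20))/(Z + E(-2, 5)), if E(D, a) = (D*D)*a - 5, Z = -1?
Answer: 200/7 ≈ 28.571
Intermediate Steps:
E(D, a) = -5 + a*D**2 (E(D, a) = D**2*a - 5 = a*D**2 - 5 = -5 + a*D**2)
(-20*(-20))/(Z + E(-2, 5)) = (-20*(-20))/(-1 + (-5 + 5*(-2)**2)) = 400/(-1 + (-5 + 5*4)) = 400/(-1 + (-5 + 20)) = 400/(-1 + 15) = 400/14 = 400*(1/14) = 200/7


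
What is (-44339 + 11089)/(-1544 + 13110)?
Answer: -16625/5783 ≈ -2.8748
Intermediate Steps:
(-44339 + 11089)/(-1544 + 13110) = -33250/11566 = -33250*1/11566 = -16625/5783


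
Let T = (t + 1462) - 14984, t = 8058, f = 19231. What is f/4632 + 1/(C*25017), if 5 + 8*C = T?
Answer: 877048800569/211246950312 ≈ 4.1518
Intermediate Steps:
T = -5464 (T = (8058 + 1462) - 14984 = 9520 - 14984 = -5464)
C = -5469/8 (C = -5/8 + (⅛)*(-5464) = -5/8 - 683 = -5469/8 ≈ -683.63)
f/4632 + 1/(C*25017) = 19231/4632 + 1/(-5469/8*25017) = 19231*(1/4632) - 8/5469*1/25017 = 19231/4632 - 8/136817973 = 877048800569/211246950312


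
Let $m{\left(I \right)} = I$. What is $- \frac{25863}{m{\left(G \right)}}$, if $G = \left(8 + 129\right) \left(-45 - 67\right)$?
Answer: $\frac{25863}{15344} \approx 1.6855$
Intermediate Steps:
$G = -15344$ ($G = 137 \left(-112\right) = -15344$)
$- \frac{25863}{m{\left(G \right)}} = - \frac{25863}{-15344} = \left(-25863\right) \left(- \frac{1}{15344}\right) = \frac{25863}{15344}$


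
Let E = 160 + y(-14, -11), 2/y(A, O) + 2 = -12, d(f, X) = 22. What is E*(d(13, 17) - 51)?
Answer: -32451/7 ≈ -4635.9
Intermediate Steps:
y(A, O) = -⅐ (y(A, O) = 2/(-2 - 12) = 2/(-14) = 2*(-1/14) = -⅐)
E = 1119/7 (E = 160 - ⅐ = 1119/7 ≈ 159.86)
E*(d(13, 17) - 51) = 1119*(22 - 51)/7 = (1119/7)*(-29) = -32451/7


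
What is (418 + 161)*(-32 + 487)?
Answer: 263445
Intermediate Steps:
(418 + 161)*(-32 + 487) = 579*455 = 263445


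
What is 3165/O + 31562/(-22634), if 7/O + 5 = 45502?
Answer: 1629625312118/79219 ≈ 2.0571e+7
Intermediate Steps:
O = 7/45497 (O = 7/(-5 + 45502) = 7/45497 ≈ 0.00015386)
3165/O + 31562/(-22634) = 3165/(7/45497) + 31562/(-22634) = 3165*(45497/7) + 31562*(-1/22634) = 143998005/7 - 15781/11317 = 1629625312118/79219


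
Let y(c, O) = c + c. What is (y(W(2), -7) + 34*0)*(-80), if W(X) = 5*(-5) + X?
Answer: 3680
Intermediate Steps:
W(X) = -25 + X
y(c, O) = 2*c
(y(W(2), -7) + 34*0)*(-80) = (2*(-25 + 2) + 34*0)*(-80) = (2*(-23) + 0)*(-80) = (-46 + 0)*(-80) = -46*(-80) = 3680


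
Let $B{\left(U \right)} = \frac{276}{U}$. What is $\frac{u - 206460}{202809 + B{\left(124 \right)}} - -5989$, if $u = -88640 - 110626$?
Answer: $\frac{6273525311}{1047858} \approx 5987.0$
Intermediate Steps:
$u = -199266$
$\frac{u - 206460}{202809 + B{\left(124 \right)}} - -5989 = \frac{-199266 - 206460}{202809 + \frac{276}{124}} - -5989 = \frac{-199266 - 206460}{202809 + 276 \cdot \frac{1}{124}} + 5989 = - \frac{405726}{202809 + \frac{69}{31}} + 5989 = - \frac{405726}{\frac{6287148}{31}} + 5989 = \left(-405726\right) \frac{31}{6287148} + 5989 = - \frac{2096251}{1047858} + 5989 = \frac{6273525311}{1047858}$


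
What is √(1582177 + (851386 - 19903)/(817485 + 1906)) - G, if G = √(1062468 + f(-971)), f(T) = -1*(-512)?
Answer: -2*√265745 + √1062276867808554790/819391 ≈ 226.84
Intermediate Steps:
f(T) = 512
G = 2*√265745 (G = √(1062468 + 512) = √1062980 = 2*√265745 ≈ 1031.0)
√(1582177 + (851386 - 19903)/(817485 + 1906)) - G = √(1582177 + (851386 - 19903)/(817485 + 1906)) - 2*√265745 = √(1582177 + 831483/819391) - 2*√265745 = √(1296422425690/819391) - 2*√265745 = √1062276867808554790/819391 - 2*√265745 = -2*√265745 + √1062276867808554790/819391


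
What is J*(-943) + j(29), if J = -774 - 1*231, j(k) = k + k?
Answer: 947773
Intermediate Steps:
j(k) = 2*k
J = -1005 (J = -774 - 231 = -1005)
J*(-943) + j(29) = -1005*(-943) + 2*29 = 947715 + 58 = 947773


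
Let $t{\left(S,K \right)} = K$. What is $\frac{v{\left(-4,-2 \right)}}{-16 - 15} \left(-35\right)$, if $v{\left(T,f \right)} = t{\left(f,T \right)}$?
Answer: $- \frac{140}{31} \approx -4.5161$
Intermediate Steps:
$v{\left(T,f \right)} = T$
$\frac{v{\left(-4,-2 \right)}}{-16 - 15} \left(-35\right) = \frac{1}{-16 - 15} \left(-4\right) \left(-35\right) = \frac{1}{-31} \left(-4\right) \left(-35\right) = \left(- \frac{1}{31}\right) \left(-4\right) \left(-35\right) = \frac{4}{31} \left(-35\right) = - \frac{140}{31}$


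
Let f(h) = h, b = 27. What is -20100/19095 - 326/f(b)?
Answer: -6734/513 ≈ -13.127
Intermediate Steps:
-20100/19095 - 326/f(b) = -20100/19095 - 326/27 = -20100*1/19095 - 326*1/27 = -20/19 - 326/27 = -6734/513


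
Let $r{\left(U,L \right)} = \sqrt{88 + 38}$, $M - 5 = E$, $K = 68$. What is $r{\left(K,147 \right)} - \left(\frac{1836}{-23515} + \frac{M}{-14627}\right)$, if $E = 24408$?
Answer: $\frac{600926867}{343953905} + 3 \sqrt{14} \approx 12.972$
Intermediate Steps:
$M = 24413$ ($M = 5 + 24408 = 24413$)
$r{\left(U,L \right)} = 3 \sqrt{14}$ ($r{\left(U,L \right)} = \sqrt{126} = 3 \sqrt{14}$)
$r{\left(K,147 \right)} - \left(\frac{1836}{-23515} + \frac{M}{-14627}\right) = 3 \sqrt{14} - \left(\frac{1836}{-23515} + \frac{24413}{-14627}\right) = 3 \sqrt{14} - \left(1836 \left(- \frac{1}{23515}\right) + 24413 \left(- \frac{1}{14627}\right)\right) = 3 \sqrt{14} - \left(- \frac{1836}{23515} - \frac{24413}{14627}\right) = 3 \sqrt{14} - - \frac{600926867}{343953905} = 3 \sqrt{14} + \frac{600926867}{343953905} = \frac{600926867}{343953905} + 3 \sqrt{14}$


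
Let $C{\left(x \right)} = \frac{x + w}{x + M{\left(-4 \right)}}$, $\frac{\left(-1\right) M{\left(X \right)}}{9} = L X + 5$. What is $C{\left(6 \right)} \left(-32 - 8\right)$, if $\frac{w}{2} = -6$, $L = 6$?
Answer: $\frac{80}{59} \approx 1.3559$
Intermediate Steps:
$w = -12$ ($w = 2 \left(-6\right) = -12$)
$M{\left(X \right)} = -45 - 54 X$ ($M{\left(X \right)} = - 9 \left(6 X + 5\right) = - 9 \left(5 + 6 X\right) = -45 - 54 X$)
$C{\left(x \right)} = \frac{-12 + x}{171 + x}$ ($C{\left(x \right)} = \frac{x - 12}{x - -171} = \frac{-12 + x}{x + \left(-45 + 216\right)} = \frac{-12 + x}{x + 171} = \frac{-12 + x}{171 + x}$)
$C{\left(6 \right)} \left(-32 - 8\right) = \frac{-12 + 6}{171 + 6} \left(-32 - 8\right) = \frac{1}{177} \left(-6\right) \left(-40\right) = \left(- \frac{2}{59}\right) \left(-40\right) = \frac{80}{59}$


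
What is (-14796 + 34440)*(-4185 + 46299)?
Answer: 827287416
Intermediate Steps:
(-14796 + 34440)*(-4185 + 46299) = 19644*42114 = 827287416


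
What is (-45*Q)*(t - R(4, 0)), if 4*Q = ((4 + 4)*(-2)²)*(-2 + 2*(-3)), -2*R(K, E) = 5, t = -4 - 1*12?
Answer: -38880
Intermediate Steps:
t = -16 (t = -4 - 12 = -16)
R(K, E) = -5/2 (R(K, E) = -½*5 = -5/2)
Q = -64 (Q = (((4 + 4)*(-2)²)*(-2 + 2*(-3)))/4 = ((8*4)*(-2 - 6))/4 = (32*(-8))/4 = (¼)*(-256) = -64)
(-45*Q)*(t - R(4, 0)) = (-45*(-64))*(-16 - 1*(-5/2)) = 2880*(-16 + 5/2) = 2880*(-27/2) = -38880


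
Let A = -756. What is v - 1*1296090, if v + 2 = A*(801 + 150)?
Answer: -2015048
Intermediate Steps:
v = -718958 (v = -2 - 756*(801 + 150) = -2 - 756*951 = -2 - 718956 = -718958)
v - 1*1296090 = -718958 - 1*1296090 = -718958 - 1296090 = -2015048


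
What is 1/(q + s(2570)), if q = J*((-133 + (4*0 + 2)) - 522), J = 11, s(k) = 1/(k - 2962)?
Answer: -392/2815737 ≈ -0.00013922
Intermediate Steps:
s(k) = 1/(-2962 + k)
q = -7183 (q = 11*((-133 + (4*0 + 2)) - 522) = 11*((-133 + (0 + 2)) - 522) = 11*((-133 + 2) - 522) = 11*(-131 - 522) = 11*(-653) = -7183)
1/(q + s(2570)) = 1/(-7183 + 1/(-2962 + 2570)) = 1/(-7183 + 1/(-392)) = 1/(-7183 - 1/392) = 1/(-2815737/392) = -392/2815737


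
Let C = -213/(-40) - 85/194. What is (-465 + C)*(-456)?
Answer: 101758623/485 ≈ 2.0981e+5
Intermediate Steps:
C = 18961/3880 (C = -213*(-1/40) - 85*1/194 = 213/40 - 85/194 = 18961/3880 ≈ 4.8869)
(-465 + C)*(-456) = (-465 + 18961/3880)*(-456) = -1785239/3880*(-456) = 101758623/485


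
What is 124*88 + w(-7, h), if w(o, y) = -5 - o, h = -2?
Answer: 10914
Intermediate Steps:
124*88 + w(-7, h) = 124*88 + (-5 - 1*(-7)) = 10912 + (-5 + 7) = 10912 + 2 = 10914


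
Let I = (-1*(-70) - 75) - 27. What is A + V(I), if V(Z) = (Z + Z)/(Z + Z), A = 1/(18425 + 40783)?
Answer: 59209/59208 ≈ 1.0000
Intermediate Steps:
A = 1/59208 ≈ 1.6890e-5
I = -32 (I = (70 - 75) - 27 = -5 - 27 = -32)
V(Z) = 1 (V(Z) = (2*Z)/((2*Z)) = (2*Z)*(1/(2*Z)) = 1)
A + V(I) = 1/59208 + 1 = 59209/59208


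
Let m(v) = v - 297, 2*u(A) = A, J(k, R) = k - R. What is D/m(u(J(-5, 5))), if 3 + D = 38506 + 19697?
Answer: -29100/151 ≈ -192.72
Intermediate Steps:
u(A) = A/2
m(v) = -297 + v
D = 58200 (D = -3 + (38506 + 19697) = -3 + 58203 = 58200)
D/m(u(J(-5, 5))) = 58200/(-297 + (-5 - 1*5)/2) = 58200/(-297 + (-5 - 5)/2) = 58200/(-297 + (1/2)*(-10)) = 58200/(-297 - 5) = 58200/(-302) = 58200*(-1/302) = -29100/151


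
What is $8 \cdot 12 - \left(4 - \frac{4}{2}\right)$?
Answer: $94$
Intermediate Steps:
$8 \cdot 12 - \left(4 - \frac{4}{2}\right) = 96 + \left(-4 + 4 \cdot \frac{1}{2}\right) = 96 + \left(-4 + 2\right) = 96 - 2 = 94$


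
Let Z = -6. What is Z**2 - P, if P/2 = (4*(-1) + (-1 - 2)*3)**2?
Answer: -302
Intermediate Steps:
P = 338 (P = 2*(4*(-1) + (-1 - 2)*3)**2 = 2*(-4 - 3*3)**2 = 2*(-4 - 9)**2 = 2*(-13)**2 = 2*169 = 338)
Z**2 - P = (-6)**2 - 1*338 = 36 - 338 = -302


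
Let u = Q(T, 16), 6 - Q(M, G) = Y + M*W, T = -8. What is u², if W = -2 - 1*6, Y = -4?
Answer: 2916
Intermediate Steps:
W = -8 (W = -2 - 6 = -8)
Q(M, G) = 10 + 8*M (Q(M, G) = 6 - (-4 + M*(-8)) = 6 - (-4 - 8*M) = 6 + (4 + 8*M) = 10 + 8*M)
u = -54 (u = 10 + 8*(-8) = 10 - 64 = -54)
u² = (-54)² = 2916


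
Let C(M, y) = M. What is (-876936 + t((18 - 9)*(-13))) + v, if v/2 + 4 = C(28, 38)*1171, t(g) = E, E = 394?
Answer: -810974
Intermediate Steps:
t(g) = 394
v = 65568 (v = -8 + 2*(28*1171) = -8 + 2*32788 = -8 + 65576 = 65568)
(-876936 + t((18 - 9)*(-13))) + v = (-876936 + 394) + 65568 = -876542 + 65568 = -810974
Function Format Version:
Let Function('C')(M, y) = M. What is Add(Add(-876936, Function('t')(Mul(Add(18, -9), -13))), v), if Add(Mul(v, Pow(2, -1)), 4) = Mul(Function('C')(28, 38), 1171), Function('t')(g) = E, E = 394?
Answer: -810974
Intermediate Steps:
Function('t')(g) = 394
v = 65568 (v = Add(-8, Mul(2, Mul(28, 1171))) = Add(-8, Mul(2, 32788)) = Add(-8, 65576) = 65568)
Add(Add(-876936, Function('t')(Mul(Add(18, -9), -13))), v) = Add(Add(-876936, 394), 65568) = Add(-876542, 65568) = -810974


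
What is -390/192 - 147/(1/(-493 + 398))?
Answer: 446815/32 ≈ 13963.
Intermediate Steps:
-390/192 - 147/(1/(-493 + 398)) = -390*1/192 - 147/(1/(-95)) = -65/32 - 147/(-1/95) = -65/32 - 147*(-95) = -65/32 + 13965 = 446815/32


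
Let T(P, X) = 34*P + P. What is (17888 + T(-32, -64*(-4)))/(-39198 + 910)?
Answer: -1048/2393 ≈ -0.43794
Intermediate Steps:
T(P, X) = 35*P
(17888 + T(-32, -64*(-4)))/(-39198 + 910) = (17888 + 35*(-32))/(-39198 + 910) = (17888 - 1120)/(-38288) = 16768*(-1/38288) = -1048/2393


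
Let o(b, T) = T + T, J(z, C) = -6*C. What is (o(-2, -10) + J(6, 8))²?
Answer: 4624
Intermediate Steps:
o(b, T) = 2*T
(o(-2, -10) + J(6, 8))² = (2*(-10) - 6*8)² = (-20 - 48)² = (-68)² = 4624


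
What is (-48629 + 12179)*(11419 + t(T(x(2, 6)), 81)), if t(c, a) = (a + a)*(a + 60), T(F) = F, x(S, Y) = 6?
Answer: -1248813450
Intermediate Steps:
t(c, a) = 2*a*(60 + a) (t(c, a) = (2*a)*(60 + a) = 2*a*(60 + a))
(-48629 + 12179)*(11419 + t(T(x(2, 6)), 81)) = (-48629 + 12179)*(11419 + 2*81*(60 + 81)) = -36450*(11419 + 2*81*141) = -36450*(11419 + 22842) = -36450*34261 = -1248813450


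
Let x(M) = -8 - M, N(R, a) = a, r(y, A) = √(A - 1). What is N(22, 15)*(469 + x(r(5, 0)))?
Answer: 6915 - 15*I ≈ 6915.0 - 15.0*I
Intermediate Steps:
r(y, A) = √(-1 + A)
N(22, 15)*(469 + x(r(5, 0))) = 15*(469 + (-8 - √(-1 + 0))) = 15*(469 + (-8 - √(-1))) = 15*(469 + (-8 - I)) = 15*(461 - I) = 6915 - 15*I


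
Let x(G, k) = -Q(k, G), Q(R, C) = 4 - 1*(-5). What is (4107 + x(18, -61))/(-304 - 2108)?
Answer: -683/402 ≈ -1.6990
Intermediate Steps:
Q(R, C) = 9 (Q(R, C) = 4 + 5 = 9)
x(G, k) = -9 (x(G, k) = -1*9 = -9)
(4107 + x(18, -61))/(-304 - 2108) = (4107 - 9)/(-304 - 2108) = 4098/(-2412) = 4098*(-1/2412) = -683/402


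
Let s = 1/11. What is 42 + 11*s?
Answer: 43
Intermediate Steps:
s = 1/11 ≈ 0.090909
42 + 11*s = 42 + 11*(1/11) = 42 + 1 = 43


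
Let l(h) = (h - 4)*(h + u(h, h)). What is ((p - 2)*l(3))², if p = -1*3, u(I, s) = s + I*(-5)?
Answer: 2025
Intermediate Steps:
u(I, s) = s - 5*I
l(h) = -3*h*(-4 + h) (l(h) = (h - 4)*(h + (h - 5*h)) = (-4 + h)*(h - 4*h) = (-4 + h)*(-3*h) = -3*h*(-4 + h))
p = -3
((p - 2)*l(3))² = ((-3 - 2)*(3*3*(4 - 1*3)))² = (-15*3*(4 - 3))² = (-15*3)² = (-5*9)² = (-45)² = 2025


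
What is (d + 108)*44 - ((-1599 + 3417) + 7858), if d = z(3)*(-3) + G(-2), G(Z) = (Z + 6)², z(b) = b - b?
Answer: -4220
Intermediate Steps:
z(b) = 0
G(Z) = (6 + Z)²
d = 16 (d = 0*(-3) + (6 - 2)² = 0 + 4² = 0 + 16 = 16)
(d + 108)*44 - ((-1599 + 3417) + 7858) = (16 + 108)*44 - ((-1599 + 3417) + 7858) = 124*44 - (1818 + 7858) = 5456 - 1*9676 = 5456 - 9676 = -4220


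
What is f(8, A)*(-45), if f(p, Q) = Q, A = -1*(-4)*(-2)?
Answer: 360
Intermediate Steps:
A = -8 (A = 4*(-2) = -8)
f(8, A)*(-45) = -8*(-45) = 360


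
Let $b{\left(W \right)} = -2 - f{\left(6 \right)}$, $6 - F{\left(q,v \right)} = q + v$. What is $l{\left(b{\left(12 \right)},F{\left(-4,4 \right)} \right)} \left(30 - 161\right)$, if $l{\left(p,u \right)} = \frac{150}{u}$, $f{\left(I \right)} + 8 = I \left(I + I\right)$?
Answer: $-3275$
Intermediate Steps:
$f{\left(I \right)} = -8 + 2 I^{2}$ ($f{\left(I \right)} = -8 + I \left(I + I\right) = -8 + I 2 I = -8 + 2 I^{2}$)
$F{\left(q,v \right)} = 6 - q - v$ ($F{\left(q,v \right)} = 6 - \left(q + v\right) = 6 - q - v$)
$b{\left(W \right)} = -66$ ($b{\left(W \right)} = -2 - \left(-8 + 2 \cdot 6^{2}\right) = -2 - \left(-8 + 2 \cdot 36\right) = -2 - \left(-8 + 72\right) = -2 - 64 = -66$)
$l{\left(b{\left(12 \right)},F{\left(-4,4 \right)} \right)} \left(30 - 161\right) = \frac{150}{6 - -4 - 4} \left(30 - 161\right) = \frac{150}{6 + 4 - 4} \left(30 - 161\right) = \frac{150}{6} \left(-131\right) = 150 \cdot \frac{1}{6} \left(-131\right) = 25 \left(-131\right) = -3275$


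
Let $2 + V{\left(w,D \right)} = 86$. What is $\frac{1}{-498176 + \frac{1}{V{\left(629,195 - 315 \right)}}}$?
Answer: $- \frac{84}{41846783} \approx -2.0073 \cdot 10^{-6}$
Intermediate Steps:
$V{\left(w,D \right)} = 84$ ($V{\left(w,D \right)} = -2 + 86 = 84$)
$\frac{1}{-498176 + \frac{1}{V{\left(629,195 - 315 \right)}}} = \frac{1}{-498176 + \frac{1}{84}} = \frac{1}{- \frac{41846783}{84}} = - \frac{84}{41846783}$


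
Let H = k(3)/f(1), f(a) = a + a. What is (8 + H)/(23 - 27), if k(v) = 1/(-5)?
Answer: -79/40 ≈ -1.9750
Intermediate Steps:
f(a) = 2*a
k(v) = -⅕
H = -⅒ (H = -1/(5*(2*1)) = -⅕/2 = -⅕*½ = -⅒ ≈ -0.10000)
(8 + H)/(23 - 27) = (8 - ⅒)/(23 - 27) = (79/10)/(-4) = -¼*79/10 = -79/40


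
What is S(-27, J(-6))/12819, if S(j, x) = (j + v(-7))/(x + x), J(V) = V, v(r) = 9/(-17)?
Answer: 13/72641 ≈ 0.00017896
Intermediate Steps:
v(r) = -9/17 (v(r) = 9*(-1/17) = -9/17)
S(j, x) = (-9/17 + j)/(2*x) (S(j, x) = (j - 9/17)/(x + x) = (-9/17 + j)/((2*x)) = (-9/17 + j)*(1/(2*x)) = (-9/17 + j)/(2*x))
S(-27, J(-6))/12819 = ((1/34)*(-9 + 17*(-27))/(-6))/12819 = ((1/34)*(-⅙)*(-9 - 459))*(1/12819) = ((1/34)*(-⅙)*(-468))*(1/12819) = (39/17)*(1/12819) = 13/72641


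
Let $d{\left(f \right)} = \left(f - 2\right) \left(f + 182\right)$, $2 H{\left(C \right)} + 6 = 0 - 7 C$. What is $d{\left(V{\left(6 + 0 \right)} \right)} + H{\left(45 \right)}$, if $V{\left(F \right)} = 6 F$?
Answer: $\frac{14503}{2} \approx 7251.5$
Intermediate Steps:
$H{\left(C \right)} = -3 - \frac{7 C}{2}$ ($H{\left(C \right)} = -3 + \frac{0 - 7 C}{2} = -3 + \frac{\left(-7\right) C}{2} = -3 - \frac{7 C}{2}$)
$d{\left(f \right)} = \left(-2 + f\right) \left(182 + f\right)$
$d{\left(V{\left(6 + 0 \right)} \right)} + H{\left(45 \right)} = \left(-364 + \left(6 \left(6 + 0\right)\right)^{2} + 180 \cdot 6 \left(6 + 0\right)\right) - \frac{321}{2} = \left(-364 + \left(6 \cdot 6\right)^{2} + 180 \cdot 6 \cdot 6\right) - \frac{321}{2} = \left(-364 + 36^{2} + 180 \cdot 36\right) - \frac{321}{2} = \left(-364 + 1296 + 6480\right) - \frac{321}{2} = 7412 - \frac{321}{2} = \frac{14503}{2}$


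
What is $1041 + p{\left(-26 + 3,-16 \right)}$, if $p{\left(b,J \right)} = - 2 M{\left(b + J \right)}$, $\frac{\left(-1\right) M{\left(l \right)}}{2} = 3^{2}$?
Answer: $1077$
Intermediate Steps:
$M{\left(l \right)} = -18$ ($M{\left(l \right)} = - 2 \cdot 3^{2} = \left(-2\right) 9 = -18$)
$p{\left(b,J \right)} = 36$ ($p{\left(b,J \right)} = \left(-2\right) \left(-18\right) = 36$)
$1041 + p{\left(-26 + 3,-16 \right)} = 1041 + 36 = 1077$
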